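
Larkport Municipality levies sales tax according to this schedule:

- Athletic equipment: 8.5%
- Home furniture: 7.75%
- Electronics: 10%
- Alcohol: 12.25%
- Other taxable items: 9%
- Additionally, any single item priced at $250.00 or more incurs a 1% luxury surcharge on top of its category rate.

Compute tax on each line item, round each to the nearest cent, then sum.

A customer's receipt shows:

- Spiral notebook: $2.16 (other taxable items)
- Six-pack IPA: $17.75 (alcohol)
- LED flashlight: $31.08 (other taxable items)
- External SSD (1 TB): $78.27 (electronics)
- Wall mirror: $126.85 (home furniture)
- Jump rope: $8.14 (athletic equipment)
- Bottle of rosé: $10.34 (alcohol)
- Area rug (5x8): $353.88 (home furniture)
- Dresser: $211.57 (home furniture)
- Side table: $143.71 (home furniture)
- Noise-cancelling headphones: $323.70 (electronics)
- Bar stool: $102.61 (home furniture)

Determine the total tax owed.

$126.84

Spiral notebook $2.16: other taxable items → 9% → $0.19
Six-pack IPA $17.75: alcohol → 12.25% → $2.17
LED flashlight $31.08: other taxable items → 9% → $2.80
External SSD (1 TB) $78.27: electronics → 10% → $7.83
Wall mirror $126.85: home furniture → 7.75% → $9.83
Jump rope $8.14: athletic equipment → 8.5% → $0.69
Bottle of rosé $10.34: alcohol → 12.25% → $1.27
Area rug (5x8) $353.88: home furniture → 7.75% + 1% surcharge = 8.75% → $30.96
Dresser $211.57: home furniture → 7.75% → $16.40
Side table $143.71: home furniture → 7.75% → $11.14
Noise-cancelling headphones $323.70: electronics → 10% + 1% surcharge = 11% → $35.61
Bar stool $102.61: home furniture → 7.75% → $7.95
Total tax = $0.19 + $2.17 + $2.80 + $7.83 + $9.83 + $0.69 + $1.27 + $30.96 + $16.40 + $11.14 + $35.61 + $7.95 = $126.84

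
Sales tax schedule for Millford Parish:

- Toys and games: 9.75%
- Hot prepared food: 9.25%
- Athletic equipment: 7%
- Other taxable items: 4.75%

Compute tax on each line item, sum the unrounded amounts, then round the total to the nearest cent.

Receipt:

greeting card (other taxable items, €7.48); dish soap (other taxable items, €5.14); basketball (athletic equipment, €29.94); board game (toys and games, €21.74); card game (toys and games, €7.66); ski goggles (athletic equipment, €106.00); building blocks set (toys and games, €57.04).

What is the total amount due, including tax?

Greeting card €7.48: other taxable items → 4.75% → €0.3553
Dish soap €5.14: other taxable items → 4.75% → €0.24415
Basketball €29.94: athletic equipment → 7% → €2.0958
Board game €21.74: toys and games → 9.75% → €2.11965
Card game €7.66: toys and games → 9.75% → €0.74685
Ski goggles €106.00: athletic equipment → 7% → €7.42
Building blocks set €57.04: toys and games → 9.75% → €5.5614
Subtotal = €235.00; unrounded tax = €18.54315 → €18.54; total due = €253.54

€253.54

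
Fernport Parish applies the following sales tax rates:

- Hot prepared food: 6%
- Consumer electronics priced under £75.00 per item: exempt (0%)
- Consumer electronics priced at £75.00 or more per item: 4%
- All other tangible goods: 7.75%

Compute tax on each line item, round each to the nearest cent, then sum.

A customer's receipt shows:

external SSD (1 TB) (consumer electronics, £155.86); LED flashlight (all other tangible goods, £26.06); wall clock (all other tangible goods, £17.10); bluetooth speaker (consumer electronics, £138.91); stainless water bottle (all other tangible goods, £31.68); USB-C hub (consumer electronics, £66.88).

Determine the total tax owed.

External SSD (1 TB) £155.86: consumer electronics, £75.00 or more → 4% → £6.23
LED flashlight £26.06: all other tangible goods → 7.75% → £2.02
Wall clock £17.10: all other tangible goods → 7.75% → £1.33
Bluetooth speaker £138.91: consumer electronics, £75.00 or more → 4% → £5.56
Stainless water bottle £31.68: all other tangible goods → 7.75% → £2.46
USB-C hub £66.88: consumer electronics, under £75.00 → 0% → £0.00
Total tax = £6.23 + £2.02 + £1.33 + £5.56 + £2.46 = £17.60

£17.60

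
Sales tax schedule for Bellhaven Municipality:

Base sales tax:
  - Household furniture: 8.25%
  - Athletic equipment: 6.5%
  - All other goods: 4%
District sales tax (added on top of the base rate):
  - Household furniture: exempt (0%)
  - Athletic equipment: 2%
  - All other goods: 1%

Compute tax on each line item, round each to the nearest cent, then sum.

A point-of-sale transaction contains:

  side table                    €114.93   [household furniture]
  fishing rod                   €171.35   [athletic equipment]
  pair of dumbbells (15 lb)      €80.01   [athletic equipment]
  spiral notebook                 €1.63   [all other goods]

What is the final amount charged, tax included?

Side table €114.93: household furniture → 8.25% + 0% district = 8.25% → €9.48
Fishing rod €171.35: athletic equipment → 6.5% + 2% district = 8.5% → €14.56
Pair of dumbbells (15 lb) €80.01: athletic equipment → 6.5% + 2% district = 8.5% → €6.80
Spiral notebook €1.63: all other goods → 4% + 1% district = 5% → €0.08
Subtotal = €367.92; tax = €30.92; total due = €398.84

€398.84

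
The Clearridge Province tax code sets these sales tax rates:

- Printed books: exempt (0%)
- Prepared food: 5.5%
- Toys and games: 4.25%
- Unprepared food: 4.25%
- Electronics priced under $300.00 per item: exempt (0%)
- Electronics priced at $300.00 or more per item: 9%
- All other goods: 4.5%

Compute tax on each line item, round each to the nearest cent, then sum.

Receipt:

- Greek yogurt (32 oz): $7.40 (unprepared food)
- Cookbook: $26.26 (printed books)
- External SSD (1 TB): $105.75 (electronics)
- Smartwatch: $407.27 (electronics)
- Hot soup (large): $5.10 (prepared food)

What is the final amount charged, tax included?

Greek yogurt (32 oz) $7.40: unprepared food → 4.25% → $0.31
Cookbook $26.26: printed books → 0% → $0.00
External SSD (1 TB) $105.75: electronics, under $300.00 → 0% → $0.00
Smartwatch $407.27: electronics, $300.00 or more → 9% → $36.65
Hot soup (large) $5.10: prepared food → 5.5% → $0.28
Subtotal = $551.78; tax = $37.24; total due = $589.02

$589.02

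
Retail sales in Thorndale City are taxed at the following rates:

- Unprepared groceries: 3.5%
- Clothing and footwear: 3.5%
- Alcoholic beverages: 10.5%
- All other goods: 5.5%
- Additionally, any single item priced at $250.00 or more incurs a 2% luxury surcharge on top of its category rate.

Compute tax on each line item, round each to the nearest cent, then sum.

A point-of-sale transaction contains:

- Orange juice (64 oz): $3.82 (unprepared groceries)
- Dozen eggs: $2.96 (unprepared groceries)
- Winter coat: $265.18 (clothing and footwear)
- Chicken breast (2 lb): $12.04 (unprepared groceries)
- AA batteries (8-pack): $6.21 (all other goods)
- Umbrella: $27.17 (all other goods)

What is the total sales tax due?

Orange juice (64 oz) $3.82: unprepared groceries → 3.5% → $0.13
Dozen eggs $2.96: unprepared groceries → 3.5% → $0.10
Winter coat $265.18: clothing and footwear → 3.5% + 2% surcharge = 5.5% → $14.58
Chicken breast (2 lb) $12.04: unprepared groceries → 3.5% → $0.42
AA batteries (8-pack) $6.21: all other goods → 5.5% → $0.34
Umbrella $27.17: all other goods → 5.5% → $1.49
Total tax = $0.13 + $0.10 + $14.58 + $0.42 + $0.34 + $1.49 = $17.06

$17.06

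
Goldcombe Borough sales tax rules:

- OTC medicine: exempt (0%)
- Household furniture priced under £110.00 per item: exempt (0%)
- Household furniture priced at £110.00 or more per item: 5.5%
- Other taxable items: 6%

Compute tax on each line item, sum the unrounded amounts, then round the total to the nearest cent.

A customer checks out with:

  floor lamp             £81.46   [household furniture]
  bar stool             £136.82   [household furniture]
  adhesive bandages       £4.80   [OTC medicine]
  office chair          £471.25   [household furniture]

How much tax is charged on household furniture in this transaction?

Floor lamp £81.46: household furniture, under £110.00 → 0% → £0.00
Bar stool £136.82: household furniture, £110.00 or more → 5.5% → £7.5251
Office chair £471.25: household furniture, £110.00 or more → 5.5% → £25.91875
Tax on household furniture: unrounded sum = £33.44385 → £33.44

£33.44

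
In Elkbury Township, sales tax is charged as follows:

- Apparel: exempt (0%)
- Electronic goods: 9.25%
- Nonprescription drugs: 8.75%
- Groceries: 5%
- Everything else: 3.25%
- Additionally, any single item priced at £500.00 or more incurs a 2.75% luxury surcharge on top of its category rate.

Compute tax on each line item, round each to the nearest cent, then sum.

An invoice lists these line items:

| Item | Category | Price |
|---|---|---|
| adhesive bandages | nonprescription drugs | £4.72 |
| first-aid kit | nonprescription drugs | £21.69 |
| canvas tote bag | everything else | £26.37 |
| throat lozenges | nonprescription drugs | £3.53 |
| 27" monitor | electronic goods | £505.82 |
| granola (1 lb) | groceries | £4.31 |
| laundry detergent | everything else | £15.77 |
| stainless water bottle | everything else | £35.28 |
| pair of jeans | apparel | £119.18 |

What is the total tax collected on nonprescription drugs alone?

Adhesive bandages £4.72: nonprescription drugs → 8.75% → £0.41
First-aid kit £21.69: nonprescription drugs → 8.75% → £1.90
Throat lozenges £3.53: nonprescription drugs → 8.75% → £0.31
Tax on nonprescription drugs = £0.41 + £1.90 + £0.31 = £2.62

£2.62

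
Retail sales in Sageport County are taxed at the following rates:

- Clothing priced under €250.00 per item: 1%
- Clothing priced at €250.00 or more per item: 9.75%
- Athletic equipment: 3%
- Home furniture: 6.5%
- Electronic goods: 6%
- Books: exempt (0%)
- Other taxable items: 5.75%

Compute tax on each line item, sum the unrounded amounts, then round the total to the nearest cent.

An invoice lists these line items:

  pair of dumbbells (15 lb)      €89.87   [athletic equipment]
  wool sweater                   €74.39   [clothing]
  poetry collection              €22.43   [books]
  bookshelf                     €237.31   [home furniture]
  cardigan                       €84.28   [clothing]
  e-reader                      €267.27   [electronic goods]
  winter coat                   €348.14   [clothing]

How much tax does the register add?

Pair of dumbbells (15 lb) €89.87: athletic equipment → 3% → €2.6961
Wool sweater €74.39: clothing, under €250.00 → 1% → €0.7439
Poetry collection €22.43: books → 0% → €0.00
Bookshelf €237.31: home furniture → 6.5% → €15.42515
Cardigan €84.28: clothing, under €250.00 → 1% → €0.8428
E-reader €267.27: electronic goods → 6% → €16.0362
Winter coat €348.14: clothing, €250.00 or more → 9.75% → €33.94365
Unrounded tax sum = €69.6878 → €69.69

€69.69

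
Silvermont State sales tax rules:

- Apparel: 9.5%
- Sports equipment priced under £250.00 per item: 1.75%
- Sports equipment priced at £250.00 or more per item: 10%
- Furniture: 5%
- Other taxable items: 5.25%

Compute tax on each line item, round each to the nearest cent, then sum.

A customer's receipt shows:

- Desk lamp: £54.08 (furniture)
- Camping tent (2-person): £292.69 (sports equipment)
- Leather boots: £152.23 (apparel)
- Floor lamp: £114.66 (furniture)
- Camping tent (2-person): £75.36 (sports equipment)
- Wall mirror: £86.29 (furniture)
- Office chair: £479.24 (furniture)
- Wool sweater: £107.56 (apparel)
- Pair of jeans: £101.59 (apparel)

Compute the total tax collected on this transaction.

Desk lamp £54.08: furniture → 5% → £2.70
Camping tent (2-person) £292.69: sports equipment, £250.00 or more → 10% → £29.27
Leather boots £152.23: apparel → 9.5% → £14.46
Floor lamp £114.66: furniture → 5% → £5.73
Camping tent (2-person) £75.36: sports equipment, under £250.00 → 1.75% → £1.32
Wall mirror £86.29: furniture → 5% → £4.31
Office chair £479.24: furniture → 5% → £23.96
Wool sweater £107.56: apparel → 9.5% → £10.22
Pair of jeans £101.59: apparel → 9.5% → £9.65
Total tax = £2.70 + £29.27 + £14.46 + £5.73 + £1.32 + £4.31 + £23.96 + £10.22 + £9.65 = £101.62

£101.62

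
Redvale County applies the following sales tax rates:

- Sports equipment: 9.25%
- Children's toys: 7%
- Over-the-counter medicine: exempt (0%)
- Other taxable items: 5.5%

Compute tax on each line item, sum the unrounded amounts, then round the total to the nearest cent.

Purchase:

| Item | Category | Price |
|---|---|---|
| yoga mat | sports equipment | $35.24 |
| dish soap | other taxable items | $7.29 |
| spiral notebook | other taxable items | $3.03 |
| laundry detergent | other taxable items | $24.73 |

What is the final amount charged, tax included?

$75.48

Yoga mat $35.24: sports equipment → 9.25% → $3.2597
Dish soap $7.29: other taxable items → 5.5% → $0.40095
Spiral notebook $3.03: other taxable items → 5.5% → $0.16665
Laundry detergent $24.73: other taxable items → 5.5% → $1.36015
Subtotal = $70.29; unrounded tax = $5.18745 → $5.19; total due = $75.48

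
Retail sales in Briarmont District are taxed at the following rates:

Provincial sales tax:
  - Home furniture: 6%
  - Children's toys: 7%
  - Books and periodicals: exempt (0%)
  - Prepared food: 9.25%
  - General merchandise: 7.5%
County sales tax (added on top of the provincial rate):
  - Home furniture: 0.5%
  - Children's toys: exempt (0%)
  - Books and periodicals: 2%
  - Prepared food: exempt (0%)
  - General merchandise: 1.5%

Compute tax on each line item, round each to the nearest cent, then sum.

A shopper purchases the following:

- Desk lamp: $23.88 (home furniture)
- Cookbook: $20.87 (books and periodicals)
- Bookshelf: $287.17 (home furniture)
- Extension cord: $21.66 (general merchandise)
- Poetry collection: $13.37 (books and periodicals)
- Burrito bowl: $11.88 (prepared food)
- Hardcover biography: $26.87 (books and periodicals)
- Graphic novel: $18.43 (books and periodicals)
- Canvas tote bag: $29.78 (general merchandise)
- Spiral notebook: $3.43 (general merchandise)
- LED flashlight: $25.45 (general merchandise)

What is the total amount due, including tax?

$512.94

Desk lamp $23.88: home furniture → 6% + 0.5% county = 6.5% → $1.55
Cookbook $20.87: books and periodicals → 0% + 2% county = 2% → $0.42
Bookshelf $287.17: home furniture → 6% + 0.5% county = 6.5% → $18.67
Extension cord $21.66: general merchandise → 7.5% + 1.5% county = 9% → $1.95
Poetry collection $13.37: books and periodicals → 0% + 2% county = 2% → $0.27
Burrito bowl $11.88: prepared food → 9.25% + 0% county = 9.25% → $1.10
Hardcover biography $26.87: books and periodicals → 0% + 2% county = 2% → $0.54
Graphic novel $18.43: books and periodicals → 0% + 2% county = 2% → $0.37
Canvas tote bag $29.78: general merchandise → 7.5% + 1.5% county = 9% → $2.68
Spiral notebook $3.43: general merchandise → 7.5% + 1.5% county = 9% → $0.31
LED flashlight $25.45: general merchandise → 7.5% + 1.5% county = 9% → $2.29
Subtotal = $482.79; tax = $30.15; total due = $512.94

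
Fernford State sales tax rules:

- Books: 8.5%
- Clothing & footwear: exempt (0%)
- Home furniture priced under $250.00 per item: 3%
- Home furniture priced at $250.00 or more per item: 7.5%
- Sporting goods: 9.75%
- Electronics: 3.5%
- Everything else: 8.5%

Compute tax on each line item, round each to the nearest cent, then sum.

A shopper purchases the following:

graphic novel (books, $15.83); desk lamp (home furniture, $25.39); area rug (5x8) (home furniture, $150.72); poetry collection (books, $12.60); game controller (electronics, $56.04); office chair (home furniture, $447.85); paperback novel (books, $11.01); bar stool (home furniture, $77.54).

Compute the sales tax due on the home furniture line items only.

$41.20

Desk lamp $25.39: home furniture, under $250.00 → 3% → $0.76
Area rug (5x8) $150.72: home furniture, under $250.00 → 3% → $4.52
Office chair $447.85: home furniture, $250.00 or more → 7.5% → $33.59
Bar stool $77.54: home furniture, under $250.00 → 3% → $2.33
Tax on home furniture = $0.76 + $4.52 + $33.59 + $2.33 = $41.20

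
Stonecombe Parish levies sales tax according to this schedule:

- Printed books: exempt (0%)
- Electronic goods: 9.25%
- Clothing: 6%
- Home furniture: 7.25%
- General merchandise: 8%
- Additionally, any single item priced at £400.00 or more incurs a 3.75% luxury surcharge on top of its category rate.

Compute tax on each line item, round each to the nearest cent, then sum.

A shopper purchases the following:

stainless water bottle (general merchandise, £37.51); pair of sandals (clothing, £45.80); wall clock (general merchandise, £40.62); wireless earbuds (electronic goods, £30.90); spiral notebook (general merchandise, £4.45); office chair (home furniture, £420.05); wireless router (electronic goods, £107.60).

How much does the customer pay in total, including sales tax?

Stainless water bottle £37.51: general merchandise → 8% → £3.00
Pair of sandals £45.80: clothing → 6% → £2.75
Wall clock £40.62: general merchandise → 8% → £3.25
Wireless earbuds £30.90: electronic goods → 9.25% → £2.86
Spiral notebook £4.45: general merchandise → 8% → £0.36
Office chair £420.05: home furniture → 7.25% + 3.75% surcharge = 11% → £46.21
Wireless router £107.60: electronic goods → 9.25% → £9.95
Subtotal = £686.93; tax = £68.38; total due = £755.31

£755.31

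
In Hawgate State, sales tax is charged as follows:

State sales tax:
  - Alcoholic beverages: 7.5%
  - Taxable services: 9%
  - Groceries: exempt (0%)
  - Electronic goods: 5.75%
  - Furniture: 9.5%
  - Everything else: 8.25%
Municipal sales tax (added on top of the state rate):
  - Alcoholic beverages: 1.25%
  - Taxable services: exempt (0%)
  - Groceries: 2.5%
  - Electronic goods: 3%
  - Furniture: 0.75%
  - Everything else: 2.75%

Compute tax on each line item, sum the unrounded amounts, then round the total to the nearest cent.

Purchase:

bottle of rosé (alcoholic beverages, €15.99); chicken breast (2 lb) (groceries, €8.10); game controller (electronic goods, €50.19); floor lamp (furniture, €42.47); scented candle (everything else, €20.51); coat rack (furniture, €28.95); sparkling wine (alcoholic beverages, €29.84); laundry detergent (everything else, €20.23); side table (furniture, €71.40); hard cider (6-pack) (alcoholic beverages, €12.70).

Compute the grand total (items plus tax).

€329.22

Bottle of rosé €15.99: alcoholic beverages → 7.5% + 1.25% municipal = 8.75% → €1.399125
Chicken breast (2 lb) €8.10: groceries → 0% + 2.5% municipal = 2.5% → €0.2025
Game controller €50.19: electronic goods → 5.75% + 3% municipal = 8.75% → €4.391625
Floor lamp €42.47: furniture → 9.5% + 0.75% municipal = 10.25% → €4.353175
Scented candle €20.51: everything else → 8.25% + 2.75% municipal = 11% → €2.2561
Coat rack €28.95: furniture → 9.5% + 0.75% municipal = 10.25% → €2.967375
Sparkling wine €29.84: alcoholic beverages → 7.5% + 1.25% municipal = 8.75% → €2.611
Laundry detergent €20.23: everything else → 8.25% + 2.75% municipal = 11% → €2.2253
Side table €71.40: furniture → 9.5% + 0.75% municipal = 10.25% → €7.3185
Hard cider (6-pack) €12.70: alcoholic beverages → 7.5% + 1.25% municipal = 8.75% → €1.11125
Subtotal = €300.38; unrounded tax = €28.83595 → €28.84; total due = €329.22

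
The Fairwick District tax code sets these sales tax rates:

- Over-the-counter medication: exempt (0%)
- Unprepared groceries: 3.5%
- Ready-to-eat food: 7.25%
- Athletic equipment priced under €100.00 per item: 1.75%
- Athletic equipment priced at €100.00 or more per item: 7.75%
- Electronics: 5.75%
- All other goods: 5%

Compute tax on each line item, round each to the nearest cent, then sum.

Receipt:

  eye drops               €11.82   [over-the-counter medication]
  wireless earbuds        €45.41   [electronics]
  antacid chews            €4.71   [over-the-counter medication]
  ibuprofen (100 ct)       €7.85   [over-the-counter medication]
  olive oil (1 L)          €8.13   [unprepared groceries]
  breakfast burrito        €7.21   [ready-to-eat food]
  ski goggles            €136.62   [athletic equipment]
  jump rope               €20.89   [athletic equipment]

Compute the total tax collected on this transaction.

€14.37

Eye drops €11.82: over-the-counter medication → 0% → €0.00
Wireless earbuds €45.41: electronics → 5.75% → €2.61
Antacid chews €4.71: over-the-counter medication → 0% → €0.00
Ibuprofen (100 ct) €7.85: over-the-counter medication → 0% → €0.00
Olive oil (1 L) €8.13: unprepared groceries → 3.5% → €0.28
Breakfast burrito €7.21: ready-to-eat food → 7.25% → €0.52
Ski goggles €136.62: athletic equipment, €100.00 or more → 7.75% → €10.59
Jump rope €20.89: athletic equipment, under €100.00 → 1.75% → €0.37
Total tax = €2.61 + €0.28 + €0.52 + €10.59 + €0.37 = €14.37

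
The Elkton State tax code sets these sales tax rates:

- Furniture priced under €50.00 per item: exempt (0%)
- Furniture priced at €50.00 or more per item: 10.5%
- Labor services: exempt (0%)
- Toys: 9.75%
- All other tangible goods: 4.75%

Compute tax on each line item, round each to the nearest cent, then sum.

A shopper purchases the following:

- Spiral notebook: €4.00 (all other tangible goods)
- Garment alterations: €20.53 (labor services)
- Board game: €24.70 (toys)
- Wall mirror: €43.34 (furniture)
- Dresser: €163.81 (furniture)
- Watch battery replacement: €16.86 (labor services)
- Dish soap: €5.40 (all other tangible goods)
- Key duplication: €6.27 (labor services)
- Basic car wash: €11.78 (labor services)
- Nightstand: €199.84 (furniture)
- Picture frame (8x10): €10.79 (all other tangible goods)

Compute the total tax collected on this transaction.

Spiral notebook €4.00: all other tangible goods → 4.75% → €0.19
Garment alterations €20.53: labor services → 0% → €0.00
Board game €24.70: toys → 9.75% → €2.41
Wall mirror €43.34: furniture, under €50.00 → 0% → €0.00
Dresser €163.81: furniture, €50.00 or more → 10.5% → €17.20
Watch battery replacement €16.86: labor services → 0% → €0.00
Dish soap €5.40: all other tangible goods → 4.75% → €0.26
Key duplication €6.27: labor services → 0% → €0.00
Basic car wash €11.78: labor services → 0% → €0.00
Nightstand €199.84: furniture, €50.00 or more → 10.5% → €20.98
Picture frame (8x10) €10.79: all other tangible goods → 4.75% → €0.51
Total tax = €0.19 + €2.41 + €17.20 + €0.26 + €20.98 + €0.51 = €41.55

€41.55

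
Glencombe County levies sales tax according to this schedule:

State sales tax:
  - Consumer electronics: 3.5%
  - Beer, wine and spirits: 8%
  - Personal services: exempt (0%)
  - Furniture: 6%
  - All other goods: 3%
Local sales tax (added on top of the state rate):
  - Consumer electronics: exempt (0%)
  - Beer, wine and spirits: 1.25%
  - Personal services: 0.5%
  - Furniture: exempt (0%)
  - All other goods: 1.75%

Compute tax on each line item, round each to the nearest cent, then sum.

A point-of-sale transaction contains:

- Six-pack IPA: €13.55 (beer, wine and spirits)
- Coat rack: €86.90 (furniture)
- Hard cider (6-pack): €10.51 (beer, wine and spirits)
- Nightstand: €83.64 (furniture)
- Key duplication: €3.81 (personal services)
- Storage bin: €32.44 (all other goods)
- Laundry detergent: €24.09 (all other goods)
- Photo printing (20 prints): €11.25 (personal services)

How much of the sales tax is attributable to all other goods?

€2.68

Storage bin €32.44: all other goods → 3% + 1.75% local = 4.75% → €1.54
Laundry detergent €24.09: all other goods → 3% + 1.75% local = 4.75% → €1.14
Tax on all other goods = €1.54 + €1.14 = €2.68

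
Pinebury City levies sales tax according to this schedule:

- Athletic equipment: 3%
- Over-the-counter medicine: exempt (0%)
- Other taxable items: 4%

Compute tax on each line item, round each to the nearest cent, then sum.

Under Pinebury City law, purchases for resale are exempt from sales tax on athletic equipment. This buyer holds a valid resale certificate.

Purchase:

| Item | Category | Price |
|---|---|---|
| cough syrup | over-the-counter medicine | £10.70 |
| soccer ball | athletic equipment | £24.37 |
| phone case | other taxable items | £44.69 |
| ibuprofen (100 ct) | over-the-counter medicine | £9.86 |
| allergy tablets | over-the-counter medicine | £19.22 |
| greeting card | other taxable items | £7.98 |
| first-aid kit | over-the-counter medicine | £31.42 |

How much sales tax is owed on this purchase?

Cough syrup £10.70: over-the-counter medicine → 0% → £0.00
Soccer ball £24.37: athletic equipment, buyer-exempt → 0% → £0.00
Phone case £44.69: other taxable items → 4% → £1.79
Ibuprofen (100 ct) £9.86: over-the-counter medicine → 0% → £0.00
Allergy tablets £19.22: over-the-counter medicine → 0% → £0.00
Greeting card £7.98: other taxable items → 4% → £0.32
First-aid kit £31.42: over-the-counter medicine → 0% → £0.00
Total tax = £1.79 + £0.32 = £2.11

£2.11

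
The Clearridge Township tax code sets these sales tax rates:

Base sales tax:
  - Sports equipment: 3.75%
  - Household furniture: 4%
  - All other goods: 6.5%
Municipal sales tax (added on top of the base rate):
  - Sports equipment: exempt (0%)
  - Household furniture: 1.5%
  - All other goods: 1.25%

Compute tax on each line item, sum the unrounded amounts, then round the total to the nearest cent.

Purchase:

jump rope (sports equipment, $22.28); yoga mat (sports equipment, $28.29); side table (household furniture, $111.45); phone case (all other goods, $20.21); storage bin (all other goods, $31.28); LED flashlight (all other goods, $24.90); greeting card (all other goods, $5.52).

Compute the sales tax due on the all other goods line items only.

Phone case $20.21: all other goods → 6.5% + 1.25% municipal = 7.75% → $1.566275
Storage bin $31.28: all other goods → 6.5% + 1.25% municipal = 7.75% → $2.4242
LED flashlight $24.90: all other goods → 6.5% + 1.25% municipal = 7.75% → $1.92975
Greeting card $5.52: all other goods → 6.5% + 1.25% municipal = 7.75% → $0.4278
Tax on all other goods: unrounded sum = $6.348025 → $6.35

$6.35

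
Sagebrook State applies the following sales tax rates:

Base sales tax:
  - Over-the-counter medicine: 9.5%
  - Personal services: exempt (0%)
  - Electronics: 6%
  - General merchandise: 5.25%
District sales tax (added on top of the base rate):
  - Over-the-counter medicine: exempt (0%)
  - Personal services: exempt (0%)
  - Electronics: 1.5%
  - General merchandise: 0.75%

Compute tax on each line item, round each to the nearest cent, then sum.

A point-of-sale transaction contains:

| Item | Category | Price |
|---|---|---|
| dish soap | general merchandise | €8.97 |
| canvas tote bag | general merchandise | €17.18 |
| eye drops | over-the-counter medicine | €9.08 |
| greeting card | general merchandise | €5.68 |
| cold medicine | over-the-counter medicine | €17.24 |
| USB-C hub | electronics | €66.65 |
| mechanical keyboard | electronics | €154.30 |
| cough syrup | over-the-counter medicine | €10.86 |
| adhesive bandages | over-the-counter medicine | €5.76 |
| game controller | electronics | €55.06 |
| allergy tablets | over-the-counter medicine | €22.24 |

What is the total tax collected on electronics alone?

USB-C hub €66.65: electronics → 6% + 1.5% district = 7.5% → €5.00
Mechanical keyboard €154.30: electronics → 6% + 1.5% district = 7.5% → €11.57
Game controller €55.06: electronics → 6% + 1.5% district = 7.5% → €4.13
Tax on electronics = €5.00 + €11.57 + €4.13 = €20.70

€20.70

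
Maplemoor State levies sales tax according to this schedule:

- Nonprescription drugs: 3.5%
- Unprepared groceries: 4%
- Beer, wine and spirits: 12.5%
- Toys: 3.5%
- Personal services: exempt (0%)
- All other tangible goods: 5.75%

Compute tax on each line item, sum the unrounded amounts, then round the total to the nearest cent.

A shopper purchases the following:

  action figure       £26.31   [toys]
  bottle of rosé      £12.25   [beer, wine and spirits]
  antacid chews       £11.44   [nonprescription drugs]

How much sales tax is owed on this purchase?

Action figure £26.31: toys → 3.5% → £0.92085
Bottle of rosé £12.25: beer, wine and spirits → 12.5% → £1.53125
Antacid chews £11.44: nonprescription drugs → 3.5% → £0.4004
Unrounded tax sum = £2.8525 → £2.85

£2.85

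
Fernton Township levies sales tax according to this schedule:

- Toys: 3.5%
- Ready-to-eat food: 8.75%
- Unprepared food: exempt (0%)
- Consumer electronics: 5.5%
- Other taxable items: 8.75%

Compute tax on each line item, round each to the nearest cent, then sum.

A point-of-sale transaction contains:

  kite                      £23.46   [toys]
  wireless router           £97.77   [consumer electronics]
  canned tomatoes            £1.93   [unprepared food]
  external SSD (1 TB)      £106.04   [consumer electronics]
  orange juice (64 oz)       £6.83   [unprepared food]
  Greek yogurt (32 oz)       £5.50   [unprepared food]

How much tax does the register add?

Kite £23.46: toys → 3.5% → £0.82
Wireless router £97.77: consumer electronics → 5.5% → £5.38
Canned tomatoes £1.93: unprepared food → 0% → £0.00
External SSD (1 TB) £106.04: consumer electronics → 5.5% → £5.83
Orange juice (64 oz) £6.83: unprepared food → 0% → £0.00
Greek yogurt (32 oz) £5.50: unprepared food → 0% → £0.00
Total tax = £0.82 + £5.38 + £5.83 = £12.03

£12.03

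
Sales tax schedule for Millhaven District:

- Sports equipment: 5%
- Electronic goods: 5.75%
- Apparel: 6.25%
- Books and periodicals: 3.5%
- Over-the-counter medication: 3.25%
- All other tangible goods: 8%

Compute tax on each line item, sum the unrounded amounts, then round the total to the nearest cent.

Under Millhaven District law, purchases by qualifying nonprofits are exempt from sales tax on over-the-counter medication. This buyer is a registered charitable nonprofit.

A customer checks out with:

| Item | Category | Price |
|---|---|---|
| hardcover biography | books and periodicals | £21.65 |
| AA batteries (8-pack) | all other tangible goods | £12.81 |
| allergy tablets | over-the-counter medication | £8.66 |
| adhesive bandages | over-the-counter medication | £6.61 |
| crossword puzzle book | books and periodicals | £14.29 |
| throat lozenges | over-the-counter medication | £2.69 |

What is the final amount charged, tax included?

Hardcover biography £21.65: books and periodicals → 3.5% → £0.75775
AA batteries (8-pack) £12.81: all other tangible goods → 8% → £1.0248
Allergy tablets £8.66: over-the-counter medication, buyer-exempt → 0% → £0.00
Adhesive bandages £6.61: over-the-counter medication, buyer-exempt → 0% → £0.00
Crossword puzzle book £14.29: books and periodicals → 3.5% → £0.50015
Throat lozenges £2.69: over-the-counter medication, buyer-exempt → 0% → £0.00
Subtotal = £66.71; unrounded tax = £2.2827 → £2.28; total due = £68.99

£68.99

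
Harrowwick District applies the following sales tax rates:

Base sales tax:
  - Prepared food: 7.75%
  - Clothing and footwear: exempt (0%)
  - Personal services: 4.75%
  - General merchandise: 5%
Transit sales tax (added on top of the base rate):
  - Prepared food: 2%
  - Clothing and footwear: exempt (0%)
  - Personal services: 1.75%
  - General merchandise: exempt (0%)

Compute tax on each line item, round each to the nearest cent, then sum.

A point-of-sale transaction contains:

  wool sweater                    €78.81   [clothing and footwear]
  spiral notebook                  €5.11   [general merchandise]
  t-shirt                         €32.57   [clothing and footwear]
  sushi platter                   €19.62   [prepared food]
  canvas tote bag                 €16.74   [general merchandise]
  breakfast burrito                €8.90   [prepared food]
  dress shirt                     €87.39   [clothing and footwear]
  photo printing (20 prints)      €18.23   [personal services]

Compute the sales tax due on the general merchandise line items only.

Spiral notebook €5.11: general merchandise → 5% + 0% transit = 5% → €0.26
Canvas tote bag €16.74: general merchandise → 5% + 0% transit = 5% → €0.84
Tax on general merchandise = €0.26 + €0.84 = €1.10

€1.10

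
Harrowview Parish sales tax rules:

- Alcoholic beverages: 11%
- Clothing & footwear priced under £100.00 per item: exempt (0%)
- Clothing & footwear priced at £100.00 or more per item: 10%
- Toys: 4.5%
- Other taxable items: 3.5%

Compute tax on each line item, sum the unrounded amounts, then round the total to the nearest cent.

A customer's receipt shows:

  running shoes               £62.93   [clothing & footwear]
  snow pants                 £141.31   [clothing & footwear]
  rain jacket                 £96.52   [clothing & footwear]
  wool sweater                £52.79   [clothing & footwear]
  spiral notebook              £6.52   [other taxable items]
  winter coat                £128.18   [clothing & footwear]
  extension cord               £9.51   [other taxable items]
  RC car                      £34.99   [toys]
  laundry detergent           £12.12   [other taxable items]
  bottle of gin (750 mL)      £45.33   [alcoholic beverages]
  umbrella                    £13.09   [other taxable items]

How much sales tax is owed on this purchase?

£34.95

Running shoes £62.93: clothing & footwear, under £100.00 → 0% → £0.00
Snow pants £141.31: clothing & footwear, £100.00 or more → 10% → £14.131
Rain jacket £96.52: clothing & footwear, under £100.00 → 0% → £0.00
Wool sweater £52.79: clothing & footwear, under £100.00 → 0% → £0.00
Spiral notebook £6.52: other taxable items → 3.5% → £0.2282
Winter coat £128.18: clothing & footwear, £100.00 or more → 10% → £12.818
Extension cord £9.51: other taxable items → 3.5% → £0.33285
RC car £34.99: toys → 4.5% → £1.57455
Laundry detergent £12.12: other taxable items → 3.5% → £0.4242
Bottle of gin (750 mL) £45.33: alcoholic beverages → 11% → £4.9863
Umbrella £13.09: other taxable items → 3.5% → £0.45815
Unrounded tax sum = £34.95325 → £34.95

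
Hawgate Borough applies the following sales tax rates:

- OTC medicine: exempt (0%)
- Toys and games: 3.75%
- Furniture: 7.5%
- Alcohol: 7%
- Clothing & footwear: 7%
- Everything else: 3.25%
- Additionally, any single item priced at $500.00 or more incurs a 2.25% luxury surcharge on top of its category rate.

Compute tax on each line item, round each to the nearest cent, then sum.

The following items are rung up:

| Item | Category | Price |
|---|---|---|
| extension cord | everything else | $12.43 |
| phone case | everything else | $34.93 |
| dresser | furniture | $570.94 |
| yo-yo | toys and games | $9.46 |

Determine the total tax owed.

$57.56

Extension cord $12.43: everything else → 3.25% → $0.40
Phone case $34.93: everything else → 3.25% → $1.14
Dresser $570.94: furniture → 7.5% + 2.25% surcharge = 9.75% → $55.67
Yo-yo $9.46: toys and games → 3.75% → $0.35
Total tax = $0.40 + $1.14 + $55.67 + $0.35 = $57.56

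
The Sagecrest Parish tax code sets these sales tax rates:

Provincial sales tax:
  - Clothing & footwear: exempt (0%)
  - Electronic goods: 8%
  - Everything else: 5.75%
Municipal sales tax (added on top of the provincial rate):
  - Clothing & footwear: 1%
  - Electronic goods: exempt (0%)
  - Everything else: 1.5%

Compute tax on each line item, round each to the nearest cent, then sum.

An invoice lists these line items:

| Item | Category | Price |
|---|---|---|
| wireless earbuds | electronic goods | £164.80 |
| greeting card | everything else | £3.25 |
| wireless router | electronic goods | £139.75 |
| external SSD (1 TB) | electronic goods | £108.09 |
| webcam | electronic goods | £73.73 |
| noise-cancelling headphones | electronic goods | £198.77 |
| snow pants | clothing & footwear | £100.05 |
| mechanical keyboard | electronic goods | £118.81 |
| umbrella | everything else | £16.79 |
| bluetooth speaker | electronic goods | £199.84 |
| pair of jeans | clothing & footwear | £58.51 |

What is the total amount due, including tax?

£1265.74

Wireless earbuds £164.80: electronic goods → 8% + 0% municipal = 8% → £13.18
Greeting card £3.25: everything else → 5.75% + 1.5% municipal = 7.25% → £0.24
Wireless router £139.75: electronic goods → 8% + 0% municipal = 8% → £11.18
External SSD (1 TB) £108.09: electronic goods → 8% + 0% municipal = 8% → £8.65
Webcam £73.73: electronic goods → 8% + 0% municipal = 8% → £5.90
Noise-cancelling headphones £198.77: electronic goods → 8% + 0% municipal = 8% → £15.90
Snow pants £100.05: clothing & footwear → 0% + 1% municipal = 1% → £1.00
Mechanical keyboard £118.81: electronic goods → 8% + 0% municipal = 8% → £9.50
Umbrella £16.79: everything else → 5.75% + 1.5% municipal = 7.25% → £1.22
Bluetooth speaker £199.84: electronic goods → 8% + 0% municipal = 8% → £15.99
Pair of jeans £58.51: clothing & footwear → 0% + 1% municipal = 1% → £0.59
Subtotal = £1182.39; tax = £83.35; total due = £1265.74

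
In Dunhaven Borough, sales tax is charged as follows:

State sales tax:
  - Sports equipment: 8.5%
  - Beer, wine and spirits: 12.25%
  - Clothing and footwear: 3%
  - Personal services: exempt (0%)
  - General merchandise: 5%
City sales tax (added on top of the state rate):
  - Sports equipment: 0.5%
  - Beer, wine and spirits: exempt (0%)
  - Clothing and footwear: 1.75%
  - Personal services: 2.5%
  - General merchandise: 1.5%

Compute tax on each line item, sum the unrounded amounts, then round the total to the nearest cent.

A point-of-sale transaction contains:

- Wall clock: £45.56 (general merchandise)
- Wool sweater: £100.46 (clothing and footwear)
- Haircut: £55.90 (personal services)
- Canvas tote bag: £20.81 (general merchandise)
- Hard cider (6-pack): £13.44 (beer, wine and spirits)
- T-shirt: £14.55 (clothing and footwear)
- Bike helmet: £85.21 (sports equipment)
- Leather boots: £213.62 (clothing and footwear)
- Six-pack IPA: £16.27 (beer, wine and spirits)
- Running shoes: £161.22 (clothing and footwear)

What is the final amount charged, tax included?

£767.33

Wall clock £45.56: general merchandise → 5% + 1.5% city = 6.5% → £2.9614
Wool sweater £100.46: clothing and footwear → 3% + 1.75% city = 4.75% → £4.77185
Haircut £55.90: personal services → 0% + 2.5% city = 2.5% → £1.3975
Canvas tote bag £20.81: general merchandise → 5% + 1.5% city = 6.5% → £1.35265
Hard cider (6-pack) £13.44: beer, wine and spirits → 12.25% + 0% city = 12.25% → £1.6464
T-shirt £14.55: clothing and footwear → 3% + 1.75% city = 4.75% → £0.691125
Bike helmet £85.21: sports equipment → 8.5% + 0.5% city = 9% → £7.6689
Leather boots £213.62: clothing and footwear → 3% + 1.75% city = 4.75% → £10.14695
Six-pack IPA £16.27: beer, wine and spirits → 12.25% + 0% city = 12.25% → £1.993075
Running shoes £161.22: clothing and footwear → 3% + 1.75% city = 4.75% → £7.65795
Subtotal = £727.04; unrounded tax = £40.2878 → £40.29; total due = £767.33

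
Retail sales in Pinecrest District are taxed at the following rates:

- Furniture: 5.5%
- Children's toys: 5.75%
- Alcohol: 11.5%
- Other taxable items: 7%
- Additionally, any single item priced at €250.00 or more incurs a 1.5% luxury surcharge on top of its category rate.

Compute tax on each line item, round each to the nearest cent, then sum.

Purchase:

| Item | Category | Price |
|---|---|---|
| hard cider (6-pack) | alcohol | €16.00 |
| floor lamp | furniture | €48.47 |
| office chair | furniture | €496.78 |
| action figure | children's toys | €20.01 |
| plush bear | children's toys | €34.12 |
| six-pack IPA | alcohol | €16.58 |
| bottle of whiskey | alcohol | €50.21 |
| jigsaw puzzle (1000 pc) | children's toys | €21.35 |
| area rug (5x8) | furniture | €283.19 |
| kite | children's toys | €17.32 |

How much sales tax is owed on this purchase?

€72.12

Hard cider (6-pack) €16.00: alcohol → 11.5% → €1.84
Floor lamp €48.47: furniture → 5.5% → €2.67
Office chair €496.78: furniture → 5.5% + 1.5% surcharge = 7% → €34.77
Action figure €20.01: children's toys → 5.75% → €1.15
Plush bear €34.12: children's toys → 5.75% → €1.96
Six-pack IPA €16.58: alcohol → 11.5% → €1.91
Bottle of whiskey €50.21: alcohol → 11.5% → €5.77
Jigsaw puzzle (1000 pc) €21.35: children's toys → 5.75% → €1.23
Area rug (5x8) €283.19: furniture → 5.5% + 1.5% surcharge = 7% → €19.82
Kite €17.32: children's toys → 5.75% → €1.00
Total tax = €1.84 + €2.67 + €34.77 + €1.15 + €1.96 + €1.91 + €5.77 + €1.23 + €19.82 + €1.00 = €72.12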